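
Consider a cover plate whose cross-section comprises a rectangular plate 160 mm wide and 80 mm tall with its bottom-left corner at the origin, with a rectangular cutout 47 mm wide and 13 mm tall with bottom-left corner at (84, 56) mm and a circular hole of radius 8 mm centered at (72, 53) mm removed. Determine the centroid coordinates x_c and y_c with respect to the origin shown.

plate: A = 160 × 80 = 12800.00, centroid at (80.00, 40.00).
hole 1: A = −(47 × 13) = -611.00, centroid at (107.50, 62.50).
hole 2: A = −π·8² = -201.06, centroid at (72.00, 53.00).
ΣA = 11987.94 mm², ΣAx_c = 943841.04 mm³, ΣAy_c = 463156.22 mm³.
x_c = 943841.04/11987.94 = 78.73 mm; y_c = 463156.22/11987.94 = 38.64 mm.

x_c = 78.73 mm, y_c = 38.64 mm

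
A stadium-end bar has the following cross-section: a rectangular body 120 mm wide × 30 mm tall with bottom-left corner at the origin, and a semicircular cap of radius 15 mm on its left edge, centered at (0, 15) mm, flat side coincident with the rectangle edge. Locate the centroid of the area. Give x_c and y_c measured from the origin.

Part | A | x̄ᵢ | ȳᵢ | A·x̄ᵢ | A·ȳᵢ
rectangular body | 3600.00 | 60.00 | 15.00 | 216000.00 | 54000.00
semicircular end | 353.43 | -6.37 | 15.00 | -2250.00 | 5301.44
Σ | 3953.43 |  |  | 213750.00 | 59301.44
x_c = 213750.00 / 3953.43 = 54.07 mm
y_c = 59301.44 / 3953.43 = 15.00 mm

x_c = 54.07 mm, y_c = 15.00 mm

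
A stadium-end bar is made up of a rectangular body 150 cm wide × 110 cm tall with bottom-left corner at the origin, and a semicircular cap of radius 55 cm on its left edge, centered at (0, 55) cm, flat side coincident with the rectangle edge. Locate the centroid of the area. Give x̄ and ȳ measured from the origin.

Part | A | x̄ᵢ | ȳᵢ | A·x̄ᵢ | A·ȳᵢ
rectangular body | 16500.00 | 75.00 | 55.00 | 1237500.00 | 907500.00
semicircular end | 4751.66 | -23.34 | 55.00 | -110916.67 | 261341.24
Σ | 21251.66 |  |  | 1126583.33 | 1168841.24
x̄ = 1126583.33 / 21251.66 = 53.01 cm
ȳ = 1168841.24 / 21251.66 = 55.00 cm

x̄ = 53.01 cm, ȳ = 55.00 cm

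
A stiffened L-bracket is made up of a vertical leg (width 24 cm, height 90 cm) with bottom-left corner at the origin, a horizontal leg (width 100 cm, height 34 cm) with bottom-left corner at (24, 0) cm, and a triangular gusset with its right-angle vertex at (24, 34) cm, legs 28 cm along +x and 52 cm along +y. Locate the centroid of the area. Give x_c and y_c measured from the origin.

x_c = 47.99 cm, y_c = 30.59 cm

Part | A | x̄ᵢ | ȳᵢ | A·x̄ᵢ | A·ȳᵢ
vertical leg | 2160.00 | 12.00 | 45.00 | 25920.00 | 97200.00
horizontal leg | 3400.00 | 74.00 | 17.00 | 251600.00 | 57800.00
gusset | 728.00 | 33.33 | 51.33 | 24266.67 | 37370.67
Σ | 6288.00 |  |  | 301786.67 | 192370.67
x_c = 301786.67 / 6288.00 = 47.99 cm
y_c = 192370.67 / 6288.00 = 30.59 cm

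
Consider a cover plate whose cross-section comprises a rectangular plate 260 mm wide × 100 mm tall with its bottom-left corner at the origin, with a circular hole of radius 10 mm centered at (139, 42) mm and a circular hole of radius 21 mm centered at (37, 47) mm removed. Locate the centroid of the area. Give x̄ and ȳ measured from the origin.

Part | A | x̄ᵢ | ȳᵢ | A·x̄ᵢ | A·ȳᵢ
plate | 26000.00 | 130.00 | 50.00 | 3380000.00 | 1300000.00
hole 1 | -314.16 | 139.00 | 42.00 | -43668.14 | -13194.69
hole 2 | -1385.44 | 37.00 | 47.00 | -51261.37 | -65115.79
Σ | 24300.40 |  |  | 3285070.49 | 1221689.52
x̄ = 3285070.49 / 24300.40 = 135.19 mm
ȳ = 1221689.52 / 24300.40 = 50.27 mm

x̄ = 135.19 mm, ȳ = 50.27 mm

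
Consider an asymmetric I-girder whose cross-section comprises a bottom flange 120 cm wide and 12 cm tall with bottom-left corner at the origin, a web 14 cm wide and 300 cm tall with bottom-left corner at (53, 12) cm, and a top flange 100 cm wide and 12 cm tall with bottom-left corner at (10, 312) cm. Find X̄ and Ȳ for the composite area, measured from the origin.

X̄ = 60.00 cm, Ȳ = 156.53 cm

Part | A | x̄ᵢ | ȳᵢ | A·x̄ᵢ | A·ȳᵢ
bottom flange | 1440.00 | 60.00 | 6.00 | 86400.00 | 8640.00
web | 4200.00 | 60.00 | 162.00 | 252000.00 | 680400.00
top flange | 1200.00 | 60.00 | 318.00 | 72000.00 | 381600.00
Σ | 6840.00 |  |  | 410400.00 | 1070640.00
X̄ = 410400.00 / 6840.00 = 60.00 cm
Ȳ = 1070640.00 / 6840.00 = 156.53 cm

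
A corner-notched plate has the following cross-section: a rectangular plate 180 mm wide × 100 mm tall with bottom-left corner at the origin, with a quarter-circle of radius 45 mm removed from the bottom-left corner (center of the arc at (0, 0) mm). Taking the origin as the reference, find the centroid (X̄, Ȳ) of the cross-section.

plate: A = 180 × 100 = 18000.00, centroid at (90.00, 50.00).
removed quarter-circle: A = −¼π·45² = -1590.43, centroid at (19.10, 19.10).
ΣA = 16409.57 mm²
ΣAX̄ = (18000.00)(90.00) + (-1590.43)(19.10) = 1589625.00 mm³
ΣAȲ = (18000.00)(50.00) + (-1590.43)(19.10) = 869625.00 mm³
X̄ = 1589625.00 / 16409.57 = 96.87 mm
Ȳ = 869625.00 / 16409.57 = 52.99 mm

X̄ = 96.87 mm, Ȳ = 52.99 mm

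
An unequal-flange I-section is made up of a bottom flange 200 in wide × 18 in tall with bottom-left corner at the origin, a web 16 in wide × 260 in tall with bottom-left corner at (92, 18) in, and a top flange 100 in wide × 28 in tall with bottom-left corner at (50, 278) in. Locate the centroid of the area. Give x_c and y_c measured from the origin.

x_c = 100.00 in, y_c = 138.80 in

bottom flange: A = 200 × 18 = 3600.00, centroid at (100.00, 9.00).
web: A = 16 × 260 = 4160.00, centroid at (100.00, 148.00).
top flange: A = 100 × 28 = 2800.00, centroid at (100.00, 292.00).
ΣA = 10560.00 in²
ΣAx_c = (3600.00)(100.00) + (4160.00)(100.00) + (2800.00)(100.00) = 1056000.00 in³
ΣAy_c = (3600.00)(9.00) + (4160.00)(148.00) + (2800.00)(292.00) = 1465680.00 in³
x_c = 1056000.00 / 10560.00 = 100.00 in
y_c = 1465680.00 / 10560.00 = 138.80 in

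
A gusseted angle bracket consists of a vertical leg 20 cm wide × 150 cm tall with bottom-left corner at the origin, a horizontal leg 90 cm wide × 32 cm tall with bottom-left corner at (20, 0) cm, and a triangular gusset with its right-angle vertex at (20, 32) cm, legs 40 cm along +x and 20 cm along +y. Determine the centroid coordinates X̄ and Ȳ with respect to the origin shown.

X̄ = 36.71 cm, Ȳ = 45.63 cm

vertical leg: A = 20 × 150 = 3000.00, centroid at (10.00, 75.00).
horizontal leg: A = 90 × 32 = 2880.00, centroid at (65.00, 16.00).
gusset: A = ½·40·20 = 400.00, centroid at (33.33, 38.67).
ΣA = 6280.00 cm²
ΣAX̄ = (3000.00)(10.00) + (2880.00)(65.00) + (400.00)(33.33) = 230533.33 cm³
ΣAȲ = (3000.00)(75.00) + (2880.00)(16.00) + (400.00)(38.67) = 286546.67 cm³
X̄ = 230533.33 / 6280.00 = 36.71 cm
Ȳ = 286546.67 / 6280.00 = 45.63 cm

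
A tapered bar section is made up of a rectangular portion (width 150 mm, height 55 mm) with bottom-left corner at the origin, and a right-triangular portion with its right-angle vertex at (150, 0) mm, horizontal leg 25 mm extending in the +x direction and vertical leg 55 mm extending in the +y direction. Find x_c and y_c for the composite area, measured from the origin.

x_c = 81.41 mm, y_c = 26.79 mm

Part | A | x̄ᵢ | ȳᵢ | A·x̄ᵢ | A·ȳᵢ
rectangular portion | 8250.00 | 75.00 | 27.50 | 618750.00 | 226875.00
triangular portion | 687.50 | 158.33 | 18.33 | 108854.17 | 12604.17
Σ | 8937.50 |  |  | 727604.17 | 239479.17
x_c = 727604.17 / 8937.50 = 81.41 mm
y_c = 239479.17 / 8937.50 = 26.79 mm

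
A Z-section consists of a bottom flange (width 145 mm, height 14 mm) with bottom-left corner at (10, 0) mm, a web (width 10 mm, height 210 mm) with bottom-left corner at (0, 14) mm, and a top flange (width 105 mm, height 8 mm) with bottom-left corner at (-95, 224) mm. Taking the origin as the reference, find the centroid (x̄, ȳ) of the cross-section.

x̄ = 28.63 mm, ȳ = 91.68 mm

Part | A | x̄ᵢ | ȳᵢ | A·x̄ᵢ | A·ȳᵢ
bottom flange | 2030.00 | 82.50 | 7.00 | 167475.00 | 14210.00
web | 2100.00 | 5.00 | 119.00 | 10500.00 | 249900.00
top flange | 840.00 | -42.50 | 228.00 | -35700.00 | 191520.00
Σ | 4970.00 |  |  | 142275.00 | 455630.00
x̄ = 142275.00 / 4970.00 = 28.63 mm
ȳ = 455630.00 / 4970.00 = 91.68 mm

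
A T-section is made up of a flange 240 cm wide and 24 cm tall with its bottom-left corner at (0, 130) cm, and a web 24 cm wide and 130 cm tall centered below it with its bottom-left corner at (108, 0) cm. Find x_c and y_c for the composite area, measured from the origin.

Part | A | x̄ᵢ | ȳᵢ | A·x̄ᵢ | A·ȳᵢ
web | 3120.00 | 120.00 | 65.00 | 374400.00 | 202800.00
flange | 5760.00 | 120.00 | 142.00 | 691200.00 | 817920.00
Σ | 8880.00 |  |  | 1065600.00 | 1020720.00
x_c = 1065600.00 / 8880.00 = 120.00 cm
y_c = 1020720.00 / 8880.00 = 114.95 cm

x_c = 120.00 cm, y_c = 114.95 cm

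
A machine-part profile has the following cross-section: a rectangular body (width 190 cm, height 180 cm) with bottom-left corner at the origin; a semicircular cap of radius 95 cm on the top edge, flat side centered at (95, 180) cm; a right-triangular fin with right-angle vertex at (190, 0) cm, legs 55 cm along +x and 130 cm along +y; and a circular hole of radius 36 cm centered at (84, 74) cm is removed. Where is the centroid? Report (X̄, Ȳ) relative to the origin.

rectangular body: A = 190 × 180 = 34200.00, centroid at (95.00, 90.00).
semicircular top: A = ½π·95² = 14176.44, centroid at (95.00, 220.32).
triangular fin: A = ½·55·130 = 3575.00, centroid at (208.33, 43.33).
hole: A = −π·36² = -4071.50, centroid at (84.00, 74.00).
ΣA = 47879.93 cm²
ΣAX̄ = (34200.00)(95.00) + (14176.44)(95.00) + (3575.00)(208.33) + (-4071.50)(84.00) = 4998546.82 cm³
ΣAȲ = (34200.00)(90.00) + (14176.44)(220.32) + (3575.00)(43.33) + (-4071.50)(74.00) = 6054967.33 cm³
X̄ = 4998546.82 / 47879.93 = 104.40 cm
Ȳ = 6054967.33 / 47879.93 = 126.46 cm

X̄ = 104.40 cm, Ȳ = 126.46 cm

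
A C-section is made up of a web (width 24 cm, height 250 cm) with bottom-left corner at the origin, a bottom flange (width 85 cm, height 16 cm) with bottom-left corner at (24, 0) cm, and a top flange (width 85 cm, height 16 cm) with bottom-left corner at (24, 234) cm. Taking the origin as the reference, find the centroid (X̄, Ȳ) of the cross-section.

Part | A | x̄ᵢ | ȳᵢ | A·x̄ᵢ | A·ȳᵢ
web | 6000.00 | 12.00 | 125.00 | 72000.00 | 750000.00
bottom flange | 1360.00 | 66.50 | 8.00 | 90440.00 | 10880.00
top flange | 1360.00 | 66.50 | 242.00 | 90440.00 | 329120.00
Σ | 8720.00 |  |  | 252880.00 | 1090000.00
X̄ = 252880.00 / 8720.00 = 29.00 cm
Ȳ = 1090000.00 / 8720.00 = 125.00 cm

X̄ = 29.00 cm, Ȳ = 125.00 cm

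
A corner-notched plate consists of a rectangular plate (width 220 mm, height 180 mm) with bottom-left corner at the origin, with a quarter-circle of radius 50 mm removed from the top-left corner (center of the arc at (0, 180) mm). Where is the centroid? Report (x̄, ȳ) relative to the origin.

x̄ = 114.63 mm, ȳ = 86.41 mm

Part | A | x̄ᵢ | ȳᵢ | A·x̄ᵢ | A·ȳᵢ
plate | 39600.00 | 110.00 | 90.00 | 4356000.00 | 3564000.00
removed quarter-circle | -1963.50 | 21.22 | 158.78 | -41666.67 | -311762.51
Σ | 37636.50 |  |  | 4314333.33 | 3252237.49
x̄ = 4314333.33 / 37636.50 = 114.63 mm
ȳ = 3252237.49 / 37636.50 = 86.41 mm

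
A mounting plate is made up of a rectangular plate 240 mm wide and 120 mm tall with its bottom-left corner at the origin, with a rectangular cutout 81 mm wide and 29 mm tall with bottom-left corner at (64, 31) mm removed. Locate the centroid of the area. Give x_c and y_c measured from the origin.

x_c = 121.38 mm, y_c = 61.29 mm

plate: A = 240 × 120 = 28800.00, centroid at (120.00, 60.00).
hole: A = −(81 × 29) = -2349.00, centroid at (104.50, 45.50).
ΣA = 26451.00 mm², ΣAx_c = 3210529.50 mm³, ΣAy_c = 1621120.50 mm³.
x_c = 3210529.50/26451.00 = 121.38 mm; y_c = 1621120.50/26451.00 = 61.29 mm.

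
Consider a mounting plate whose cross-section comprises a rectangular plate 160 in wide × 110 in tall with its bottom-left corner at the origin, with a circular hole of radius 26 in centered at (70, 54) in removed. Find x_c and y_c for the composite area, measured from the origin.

x_c = 81.37 in, y_c = 55.14 in

Part | A | x̄ᵢ | ȳᵢ | A·x̄ᵢ | A·ȳᵢ
plate | 17600.00 | 80.00 | 55.00 | 1408000.00 | 968000.00
hole | -2123.72 | 70.00 | 54.00 | -148660.16 | -114680.70
Σ | 15476.28 |  |  | 1259339.84 | 853319.30
x_c = 1259339.84 / 15476.28 = 81.37 in
y_c = 853319.30 / 15476.28 = 55.14 in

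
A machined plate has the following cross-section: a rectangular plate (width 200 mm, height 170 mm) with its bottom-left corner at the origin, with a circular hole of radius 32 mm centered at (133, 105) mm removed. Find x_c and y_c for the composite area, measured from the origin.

plate: A = 200 × 170 = 34000.00, centroid at (100.00, 85.00).
hole: A = −π·32² = -3216.99, centroid at (133.00, 105.00).
ΣA = 30783.01 mm², ΣAx_c = 2972140.21 mm³, ΣAy_c = 2552215.96 mm³.
x_c = 2972140.21/30783.01 = 96.55 mm; y_c = 2552215.96/30783.01 = 82.91 mm.

x_c = 96.55 mm, y_c = 82.91 mm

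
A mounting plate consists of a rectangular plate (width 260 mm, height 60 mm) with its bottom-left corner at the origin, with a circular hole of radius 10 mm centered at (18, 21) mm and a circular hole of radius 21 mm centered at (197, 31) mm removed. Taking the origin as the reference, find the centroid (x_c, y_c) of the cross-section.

Part | A | x̄ᵢ | ȳᵢ | A·x̄ᵢ | A·ȳᵢ
plate | 15600.00 | 130.00 | 30.00 | 2028000.00 | 468000.00
hole 1 | -314.16 | 18.00 | 21.00 | -5654.87 | -6597.34
hole 2 | -1385.44 | 197.00 | 31.00 | -272932.14 | -42948.71
Σ | 13900.40 |  |  | 1749412.99 | 418453.94
x_c = 1749412.99 / 13900.40 = 125.85 mm
y_c = 418453.94 / 13900.40 = 30.10 mm

x_c = 125.85 mm, y_c = 30.10 mm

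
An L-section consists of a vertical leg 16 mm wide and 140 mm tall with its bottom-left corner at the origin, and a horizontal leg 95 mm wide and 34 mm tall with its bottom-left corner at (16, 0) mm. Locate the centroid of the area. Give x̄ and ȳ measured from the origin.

x̄ = 40.77 mm, ȳ = 38.70 mm

vertical leg: A = 16 × 140 = 2240.00, centroid at (8.00, 70.00).
horizontal leg: A = 95 × 34 = 3230.00, centroid at (63.50, 17.00).
ΣA = 5470.00 mm²
ΣAx̄ = (2240.00)(8.00) + (3230.00)(63.50) = 223025.00 mm³
ΣAȳ = (2240.00)(70.00) + (3230.00)(17.00) = 211710.00 mm³
x̄ = 223025.00 / 5470.00 = 40.77 mm
ȳ = 211710.00 / 5470.00 = 38.70 mm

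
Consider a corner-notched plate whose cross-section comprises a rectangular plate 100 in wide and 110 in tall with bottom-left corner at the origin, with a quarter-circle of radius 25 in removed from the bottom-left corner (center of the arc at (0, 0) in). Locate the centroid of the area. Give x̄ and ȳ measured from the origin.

Part | A | x̄ᵢ | ȳᵢ | A·x̄ᵢ | A·ȳᵢ
plate | 11000.00 | 50.00 | 55.00 | 550000.00 | 605000.00
removed quarter-circle | -490.87 | 10.61 | 10.61 | -5208.33 | -5208.33
Σ | 10509.13 |  |  | 544791.67 | 599791.67
x̄ = 544791.67 / 10509.13 = 51.84 in
ȳ = 599791.67 / 10509.13 = 57.07 in

x̄ = 51.84 in, ȳ = 57.07 in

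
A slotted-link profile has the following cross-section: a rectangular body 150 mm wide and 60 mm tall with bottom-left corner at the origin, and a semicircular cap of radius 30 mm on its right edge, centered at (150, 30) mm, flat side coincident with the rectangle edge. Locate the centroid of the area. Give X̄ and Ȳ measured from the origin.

rectangular body: A = 150 × 60 = 9000.00, centroid at (75.00, 30.00).
semicircular end: A = ½π·30² = 1413.72, centroid at (162.73, 30.00).
ΣA = 10413.72 mm², ΣAX̄ = 905057.50 mm³, ΣAȲ = 312411.50 mm³.
X̄ = 905057.50/10413.72 = 86.91 mm; Ȳ = 312411.50/10413.72 = 30.00 mm.

X̄ = 86.91 mm, Ȳ = 30.00 mm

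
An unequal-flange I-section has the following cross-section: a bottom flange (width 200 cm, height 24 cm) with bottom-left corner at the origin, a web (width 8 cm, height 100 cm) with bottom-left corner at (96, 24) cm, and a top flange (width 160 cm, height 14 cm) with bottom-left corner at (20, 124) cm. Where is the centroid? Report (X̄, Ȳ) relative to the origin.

bottom flange: A = 200 × 24 = 4800.00, centroid at (100.00, 12.00).
web: A = 8 × 100 = 800.00, centroid at (100.00, 74.00).
top flange: A = 160 × 14 = 2240.00, centroid at (100.00, 131.00).
ΣA = 7840.00 cm², ΣAX̄ = 784000.00 cm³, ΣAȲ = 410240.00 cm³.
X̄ = 784000.00/7840.00 = 100.00 cm; Ȳ = 410240.00/7840.00 = 52.33 cm.

X̄ = 100.00 cm, Ȳ = 52.33 cm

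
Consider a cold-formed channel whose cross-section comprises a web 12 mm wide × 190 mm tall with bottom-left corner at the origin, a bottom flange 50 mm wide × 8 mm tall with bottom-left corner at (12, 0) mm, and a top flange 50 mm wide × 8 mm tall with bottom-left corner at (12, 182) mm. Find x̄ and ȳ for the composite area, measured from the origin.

web: A = 12 × 190 = 2280.00, centroid at (6.00, 95.00).
bottom flange: A = 50 × 8 = 400.00, centroid at (37.00, 4.00).
top flange: A = 50 × 8 = 400.00, centroid at (37.00, 186.00).
ΣA = 3080.00 mm²
ΣAx̄ = (2280.00)(6.00) + (400.00)(37.00) + (400.00)(37.00) = 43280.00 mm³
ΣAȳ = (2280.00)(95.00) + (400.00)(4.00) + (400.00)(186.00) = 292600.00 mm³
x̄ = 43280.00 / 3080.00 = 14.05 mm
ȳ = 292600.00 / 3080.00 = 95.00 mm

x̄ = 14.05 mm, ȳ = 95.00 mm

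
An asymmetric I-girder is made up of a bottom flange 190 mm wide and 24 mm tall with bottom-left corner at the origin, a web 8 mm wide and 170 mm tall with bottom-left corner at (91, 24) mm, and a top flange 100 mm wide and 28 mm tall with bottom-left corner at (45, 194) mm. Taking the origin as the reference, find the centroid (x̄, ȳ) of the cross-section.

Part | A | x̄ᵢ | ȳᵢ | A·x̄ᵢ | A·ȳᵢ
bottom flange | 4560.00 | 95.00 | 12.00 | 433200.00 | 54720.00
web | 1360.00 | 95.00 | 109.00 | 129200.00 | 148240.00
top flange | 2800.00 | 95.00 | 208.00 | 266000.00 | 582400.00
Σ | 8720.00 |  |  | 828400.00 | 785360.00
x̄ = 828400.00 / 8720.00 = 95.00 mm
ȳ = 785360.00 / 8720.00 = 90.06 mm

x̄ = 95.00 mm, ȳ = 90.06 mm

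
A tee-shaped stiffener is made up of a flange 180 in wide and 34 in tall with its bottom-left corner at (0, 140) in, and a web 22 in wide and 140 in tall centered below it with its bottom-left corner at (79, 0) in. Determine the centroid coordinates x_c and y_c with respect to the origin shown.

x_c = 90.00 in, y_c = 127.87 in

web: A = 22 × 140 = 3080.00, centroid at (90.00, 70.00).
flange: A = 180 × 34 = 6120.00, centroid at (90.00, 157.00).
ΣA = 9200.00 in²
ΣAx_c = (3080.00)(90.00) + (6120.00)(90.00) = 828000.00 in³
ΣAy_c = (3080.00)(70.00) + (6120.00)(157.00) = 1176440.00 in³
x_c = 828000.00 / 9200.00 = 90.00 in
y_c = 1176440.00 / 9200.00 = 127.87 in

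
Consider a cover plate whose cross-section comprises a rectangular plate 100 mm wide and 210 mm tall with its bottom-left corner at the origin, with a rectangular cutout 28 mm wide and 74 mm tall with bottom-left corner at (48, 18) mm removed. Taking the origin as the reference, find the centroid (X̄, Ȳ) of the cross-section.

X̄ = 48.69 mm, Ȳ = 110.47 mm

plate: A = 100 × 210 = 21000.00, centroid at (50.00, 105.00).
hole: A = −(28 × 74) = -2072.00, centroid at (62.00, 55.00).
ΣA = 18928.00 mm², ΣAX̄ = 921536.00 mm³, ΣAȲ = 2091040.00 mm³.
X̄ = 921536.00/18928.00 = 48.69 mm; Ȳ = 2091040.00/18928.00 = 110.47 mm.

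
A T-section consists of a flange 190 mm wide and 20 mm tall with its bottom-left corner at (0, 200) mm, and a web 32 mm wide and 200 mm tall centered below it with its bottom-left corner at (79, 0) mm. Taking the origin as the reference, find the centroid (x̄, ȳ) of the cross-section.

x̄ = 95.00 mm, ȳ = 140.98 mm

web: A = 32 × 200 = 6400.00, centroid at (95.00, 100.00).
flange: A = 190 × 20 = 3800.00, centroid at (95.00, 210.00).
ΣA = 10200.00 mm², ΣAx̄ = 969000.00 mm³, ΣAȳ = 1438000.00 mm³.
x̄ = 969000.00/10200.00 = 95.00 mm; ȳ = 1438000.00/10200.00 = 140.98 mm.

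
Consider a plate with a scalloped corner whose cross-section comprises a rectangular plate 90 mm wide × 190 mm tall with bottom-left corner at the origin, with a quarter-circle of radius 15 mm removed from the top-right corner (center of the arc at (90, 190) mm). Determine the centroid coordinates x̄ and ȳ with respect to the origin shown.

plate: A = 90 × 190 = 17100.00, centroid at (45.00, 95.00).
removed quarter-circle: A = −¼π·15² = -176.71, centroid at (83.63, 183.63).
ΣA = 16923.29 mm², ΣAx̄ = 754720.69 mm³, ΣAȳ = 1592049.23 mm³.
x̄ = 754720.69/16923.29 = 44.60 mm; ȳ = 1592049.23/16923.29 = 94.07 mm.

x̄ = 44.60 mm, ȳ = 94.07 mm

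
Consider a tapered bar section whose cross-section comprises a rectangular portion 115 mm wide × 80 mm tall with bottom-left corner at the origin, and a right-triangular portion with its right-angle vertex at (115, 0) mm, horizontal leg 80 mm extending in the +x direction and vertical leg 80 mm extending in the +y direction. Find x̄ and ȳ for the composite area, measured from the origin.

rectangular portion: A = 115 × 80 = 9200.00, centroid at (57.50, 40.00).
triangular portion: A = ½·80·80 = 3200.00, centroid at (141.67, 26.67).
ΣA = 12400.00 mm², ΣAx̄ = 982333.33 mm³, ΣAȳ = 453333.33 mm³.
x̄ = 982333.33/12400.00 = 79.22 mm; ȳ = 453333.33/12400.00 = 36.56 mm.

x̄ = 79.22 mm, ȳ = 36.56 mm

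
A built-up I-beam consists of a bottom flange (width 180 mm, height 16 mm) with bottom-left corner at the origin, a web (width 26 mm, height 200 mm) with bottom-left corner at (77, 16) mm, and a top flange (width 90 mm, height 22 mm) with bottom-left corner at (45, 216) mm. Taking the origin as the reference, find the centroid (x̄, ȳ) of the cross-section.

Part | A | x̄ᵢ | ȳᵢ | A·x̄ᵢ | A·ȳᵢ
bottom flange | 2880.00 | 90.00 | 8.00 | 259200.00 | 23040.00
web | 5200.00 | 90.00 | 116.00 | 468000.00 | 603200.00
top flange | 1980.00 | 90.00 | 227.00 | 178200.00 | 449460.00
Σ | 10060.00 |  |  | 905400.00 | 1075700.00
x̄ = 905400.00 / 10060.00 = 90.00 mm
ȳ = 1075700.00 / 10060.00 = 106.93 mm

x̄ = 90.00 mm, ȳ = 106.93 mm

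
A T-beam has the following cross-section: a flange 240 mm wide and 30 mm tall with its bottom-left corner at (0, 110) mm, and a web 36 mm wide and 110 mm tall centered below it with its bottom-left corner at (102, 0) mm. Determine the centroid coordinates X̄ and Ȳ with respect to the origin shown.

web: A = 36 × 110 = 3960.00, centroid at (120.00, 55.00).
flange: A = 240 × 30 = 7200.00, centroid at (120.00, 125.00).
ΣA = 11160.00 mm²
ΣAX̄ = (3960.00)(120.00) + (7200.00)(120.00) = 1339200.00 mm³
ΣAȲ = (3960.00)(55.00) + (7200.00)(125.00) = 1117800.00 mm³
X̄ = 1339200.00 / 11160.00 = 120.00 mm
Ȳ = 1117800.00 / 11160.00 = 100.16 mm

X̄ = 120.00 mm, Ȳ = 100.16 mm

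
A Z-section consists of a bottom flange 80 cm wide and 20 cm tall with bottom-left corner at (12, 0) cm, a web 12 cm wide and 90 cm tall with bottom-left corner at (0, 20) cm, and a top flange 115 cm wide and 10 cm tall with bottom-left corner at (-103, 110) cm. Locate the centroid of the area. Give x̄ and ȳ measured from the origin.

bottom flange: A = 80 × 20 = 1600.00, centroid at (52.00, 10.00).
web: A = 12 × 90 = 1080.00, centroid at (6.00, 65.00).
top flange: A = 115 × 10 = 1150.00, centroid at (-45.50, 115.00).
ΣA = 3830.00 cm²
ΣAx̄ = (1600.00)(52.00) + (1080.00)(6.00) + (1150.00)(-45.50) = 37355.00 cm³
ΣAȳ = (1600.00)(10.00) + (1080.00)(65.00) + (1150.00)(115.00) = 218450.00 cm³
x̄ = 37355.00 / 3830.00 = 9.75 cm
ȳ = 218450.00 / 3830.00 = 57.04 cm

x̄ = 9.75 cm, ȳ = 57.04 cm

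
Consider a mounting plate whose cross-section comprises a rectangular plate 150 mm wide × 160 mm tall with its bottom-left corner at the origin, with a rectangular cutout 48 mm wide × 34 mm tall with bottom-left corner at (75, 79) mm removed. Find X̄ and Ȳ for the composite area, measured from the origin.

plate: A = 150 × 160 = 24000.00, centroid at (75.00, 80.00).
hole: A = −(48 × 34) = -1632.00, centroid at (99.00, 96.00).
ΣA = 22368.00 mm², ΣAX̄ = 1638432.00 mm³, ΣAȲ = 1763328.00 mm³.
X̄ = 1638432.00/22368.00 = 73.25 mm; Ȳ = 1763328.00/22368.00 = 78.83 mm.

X̄ = 73.25 mm, Ȳ = 78.83 mm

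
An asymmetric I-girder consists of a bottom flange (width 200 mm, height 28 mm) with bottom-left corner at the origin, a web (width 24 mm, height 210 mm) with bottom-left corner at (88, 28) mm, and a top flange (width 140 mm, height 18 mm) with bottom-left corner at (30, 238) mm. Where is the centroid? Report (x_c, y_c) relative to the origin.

x_c = 100.00 mm, y_c = 104.19 mm

bottom flange: A = 200 × 28 = 5600.00, centroid at (100.00, 14.00).
web: A = 24 × 210 = 5040.00, centroid at (100.00, 133.00).
top flange: A = 140 × 18 = 2520.00, centroid at (100.00, 247.00).
ΣA = 13160.00 mm², ΣAx_c = 1316000.00 mm³, ΣAy_c = 1371160.00 mm³.
x_c = 1316000.00/13160.00 = 100.00 mm; y_c = 1371160.00/13160.00 = 104.19 mm.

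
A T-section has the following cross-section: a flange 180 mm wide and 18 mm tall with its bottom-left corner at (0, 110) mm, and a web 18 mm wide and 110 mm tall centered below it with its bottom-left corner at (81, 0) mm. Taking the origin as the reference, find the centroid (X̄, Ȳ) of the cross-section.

web: A = 18 × 110 = 1980.00, centroid at (90.00, 55.00).
flange: A = 180 × 18 = 3240.00, centroid at (90.00, 119.00).
ΣA = 5220.00 mm², ΣAX̄ = 469800.00 mm³, ΣAȲ = 494460.00 mm³.
X̄ = 469800.00/5220.00 = 90.00 mm; Ȳ = 494460.00/5220.00 = 94.72 mm.

X̄ = 90.00 mm, Ȳ = 94.72 mm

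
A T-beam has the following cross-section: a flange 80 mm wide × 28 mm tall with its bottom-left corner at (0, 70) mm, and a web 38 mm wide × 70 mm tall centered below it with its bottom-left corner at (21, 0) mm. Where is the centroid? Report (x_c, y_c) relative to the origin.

x_c = 40.00 mm, y_c = 57.40 mm

web: A = 38 × 70 = 2660.00, centroid at (40.00, 35.00).
flange: A = 80 × 28 = 2240.00, centroid at (40.00, 84.00).
ΣA = 4900.00 mm², ΣAx_c = 196000.00 mm³, ΣAy_c = 281260.00 mm³.
x_c = 196000.00/4900.00 = 40.00 mm; y_c = 281260.00/4900.00 = 57.40 mm.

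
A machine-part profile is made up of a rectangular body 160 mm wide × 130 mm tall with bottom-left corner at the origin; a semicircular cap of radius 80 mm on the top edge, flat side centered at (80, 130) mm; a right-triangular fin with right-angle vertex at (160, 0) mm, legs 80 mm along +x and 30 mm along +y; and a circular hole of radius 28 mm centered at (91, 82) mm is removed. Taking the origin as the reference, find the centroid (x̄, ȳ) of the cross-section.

rectangular body: A = 160 × 130 = 20800.00, centroid at (80.00, 65.00).
semicircular top: A = ½π·80² = 10053.10, centroid at (80.00, 163.95).
triangular fin: A = ½·80·30 = 1200.00, centroid at (186.67, 10.00).
hole: A = −π·28² = -2463.01, centroid at (91.00, 82.00).
ΣA = 29590.09 mm²
ΣAx̄ = (20800.00)(80.00) + (10053.10)(80.00) + (1200.00)(186.67) + (-2463.01)(91.00) = 2468113.93 mm³
ΣAȳ = (20800.00)(65.00) + (10053.10)(163.95) + (1200.00)(10.00) + (-2463.01)(82.00) = 2810269.17 mm³
x̄ = 2468113.93 / 29590.09 = 83.41 mm
ȳ = 2810269.17 / 29590.09 = 94.97 mm

x̄ = 83.41 mm, ȳ = 94.97 mm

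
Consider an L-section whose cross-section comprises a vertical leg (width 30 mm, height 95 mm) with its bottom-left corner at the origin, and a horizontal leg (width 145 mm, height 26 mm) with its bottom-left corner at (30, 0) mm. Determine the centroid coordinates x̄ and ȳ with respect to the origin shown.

vertical leg: A = 30 × 95 = 2850.00, centroid at (15.00, 47.50).
horizontal leg: A = 145 × 26 = 3770.00, centroid at (102.50, 13.00).
ΣA = 6620.00 mm²
ΣAx̄ = (2850.00)(15.00) + (3770.00)(102.50) = 429175.00 mm³
ΣAȳ = (2850.00)(47.50) + (3770.00)(13.00) = 184385.00 mm³
x̄ = 429175.00 / 6620.00 = 64.83 mm
ȳ = 184385.00 / 6620.00 = 27.85 mm

x̄ = 64.83 mm, ȳ = 27.85 mm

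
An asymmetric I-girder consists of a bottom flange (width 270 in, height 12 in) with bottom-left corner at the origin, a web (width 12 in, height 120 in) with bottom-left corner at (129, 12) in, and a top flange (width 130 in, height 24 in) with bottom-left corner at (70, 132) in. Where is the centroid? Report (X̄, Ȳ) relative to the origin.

X̄ = 135.00 in, Ȳ = 73.38 in

bottom flange: A = 270 × 12 = 3240.00, centroid at (135.00, 6.00).
web: A = 12 × 120 = 1440.00, centroid at (135.00, 72.00).
top flange: A = 130 × 24 = 3120.00, centroid at (135.00, 144.00).
ΣA = 7800.00 in², ΣAX̄ = 1053000.00 in³, ΣAȲ = 572400.00 in³.
X̄ = 1053000.00/7800.00 = 135.00 in; Ȳ = 572400.00/7800.00 = 73.38 in.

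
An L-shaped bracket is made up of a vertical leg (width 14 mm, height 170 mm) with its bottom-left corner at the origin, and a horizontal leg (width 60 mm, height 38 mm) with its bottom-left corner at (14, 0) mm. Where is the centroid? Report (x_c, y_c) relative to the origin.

x_c = 25.10 mm, y_c = 52.71 mm

Part | A | x̄ᵢ | ȳᵢ | A·x̄ᵢ | A·ȳᵢ
vertical leg | 2380.00 | 7.00 | 85.00 | 16660.00 | 202300.00
horizontal leg | 2280.00 | 44.00 | 19.00 | 100320.00 | 43320.00
Σ | 4660.00 |  |  | 116980.00 | 245620.00
x_c = 116980.00 / 4660.00 = 25.10 mm
y_c = 245620.00 / 4660.00 = 52.71 mm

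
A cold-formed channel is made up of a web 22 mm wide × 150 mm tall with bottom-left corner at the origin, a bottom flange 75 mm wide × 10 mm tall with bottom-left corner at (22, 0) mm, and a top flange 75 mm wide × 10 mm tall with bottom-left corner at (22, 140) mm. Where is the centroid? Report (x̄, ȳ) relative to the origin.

x̄ = 26.16 mm, ȳ = 75.00 mm

web: A = 22 × 150 = 3300.00, centroid at (11.00, 75.00).
bottom flange: A = 75 × 10 = 750.00, centroid at (59.50, 5.00).
top flange: A = 75 × 10 = 750.00, centroid at (59.50, 145.00).
ΣA = 4800.00 mm²
ΣAx̄ = (3300.00)(11.00) + (750.00)(59.50) + (750.00)(59.50) = 125550.00 mm³
ΣAȳ = (3300.00)(75.00) + (750.00)(5.00) + (750.00)(145.00) = 360000.00 mm³
x̄ = 125550.00 / 4800.00 = 26.16 mm
ȳ = 360000.00 / 4800.00 = 75.00 mm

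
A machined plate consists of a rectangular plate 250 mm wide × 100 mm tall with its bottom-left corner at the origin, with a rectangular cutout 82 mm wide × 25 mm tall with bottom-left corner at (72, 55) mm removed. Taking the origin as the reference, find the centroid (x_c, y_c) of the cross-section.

x_c = 126.07 mm, y_c = 48.44 mm

plate: A = 250 × 100 = 25000.00, centroid at (125.00, 50.00).
hole: A = −(82 × 25) = -2050.00, centroid at (113.00, 67.50).
ΣA = 22950.00 mm²
ΣAx_c = (25000.00)(125.00) + (-2050.00)(113.00) = 2893350.00 mm³
ΣAy_c = (25000.00)(50.00) + (-2050.00)(67.50) = 1111625.00 mm³
x_c = 2893350.00 / 22950.00 = 126.07 mm
y_c = 1111625.00 / 22950.00 = 48.44 mm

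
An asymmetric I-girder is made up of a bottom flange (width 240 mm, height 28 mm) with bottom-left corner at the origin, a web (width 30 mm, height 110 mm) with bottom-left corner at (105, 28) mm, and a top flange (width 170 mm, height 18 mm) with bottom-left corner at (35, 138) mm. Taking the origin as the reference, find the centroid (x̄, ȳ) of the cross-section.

x̄ = 120.00 mm, ȳ = 62.52 mm

bottom flange: A = 240 × 28 = 6720.00, centroid at (120.00, 14.00).
web: A = 30 × 110 = 3300.00, centroid at (120.00, 83.00).
top flange: A = 170 × 18 = 3060.00, centroid at (120.00, 147.00).
ΣA = 13080.00 mm², ΣAx̄ = 1569600.00 mm³, ΣAȳ = 817800.00 mm³.
x̄ = 1569600.00/13080.00 = 120.00 mm; ȳ = 817800.00/13080.00 = 62.52 mm.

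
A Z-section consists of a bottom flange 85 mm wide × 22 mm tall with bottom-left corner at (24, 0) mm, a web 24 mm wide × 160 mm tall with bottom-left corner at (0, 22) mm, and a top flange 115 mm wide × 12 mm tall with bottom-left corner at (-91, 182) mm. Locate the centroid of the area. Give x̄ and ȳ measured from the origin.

x̄ = 17.52 mm, ȳ = 94.74 mm

bottom flange: A = 85 × 22 = 1870.00, centroid at (66.50, 11.00).
web: A = 24 × 160 = 3840.00, centroid at (12.00, 102.00).
top flange: A = 115 × 12 = 1380.00, centroid at (-33.50, 188.00).
ΣA = 7090.00 mm², ΣAx̄ = 124205.00 mm³, ΣAȳ = 671690.00 mm³.
x̄ = 124205.00/7090.00 = 17.52 mm; ȳ = 671690.00/7090.00 = 94.74 mm.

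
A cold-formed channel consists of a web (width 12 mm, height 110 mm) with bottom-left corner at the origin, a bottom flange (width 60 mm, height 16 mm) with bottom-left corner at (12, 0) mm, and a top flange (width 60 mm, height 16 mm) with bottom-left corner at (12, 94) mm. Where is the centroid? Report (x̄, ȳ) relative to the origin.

x̄ = 27.33 mm, ȳ = 55.00 mm

web: A = 12 × 110 = 1320.00, centroid at (6.00, 55.00).
bottom flange: A = 60 × 16 = 960.00, centroid at (42.00, 8.00).
top flange: A = 60 × 16 = 960.00, centroid at (42.00, 102.00).
ΣA = 3240.00 mm²
ΣAx̄ = (1320.00)(6.00) + (960.00)(42.00) + (960.00)(42.00) = 88560.00 mm³
ΣAȳ = (1320.00)(55.00) + (960.00)(8.00) + (960.00)(102.00) = 178200.00 mm³
x̄ = 88560.00 / 3240.00 = 27.33 mm
ȳ = 178200.00 / 3240.00 = 55.00 mm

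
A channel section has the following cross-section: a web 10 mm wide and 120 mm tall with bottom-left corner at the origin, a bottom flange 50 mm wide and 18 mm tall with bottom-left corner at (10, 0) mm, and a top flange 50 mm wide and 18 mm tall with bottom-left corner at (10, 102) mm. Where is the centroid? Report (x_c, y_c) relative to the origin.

web: A = 10 × 120 = 1200.00, centroid at (5.00, 60.00).
bottom flange: A = 50 × 18 = 900.00, centroid at (35.00, 9.00).
top flange: A = 50 × 18 = 900.00, centroid at (35.00, 111.00).
ΣA = 3000.00 mm²
ΣAx_c = (1200.00)(5.00) + (900.00)(35.00) + (900.00)(35.00) = 69000.00 mm³
ΣAy_c = (1200.00)(60.00) + (900.00)(9.00) + (900.00)(111.00) = 180000.00 mm³
x_c = 69000.00 / 3000.00 = 23.00 mm
y_c = 180000.00 / 3000.00 = 60.00 mm

x_c = 23.00 mm, y_c = 60.00 mm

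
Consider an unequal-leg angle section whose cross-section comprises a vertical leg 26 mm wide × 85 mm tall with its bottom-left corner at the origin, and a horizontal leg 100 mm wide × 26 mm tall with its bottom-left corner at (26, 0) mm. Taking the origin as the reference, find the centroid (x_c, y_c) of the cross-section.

x_c = 47.05 mm, y_c = 26.55 mm

Part | A | x̄ᵢ | ȳᵢ | A·x̄ᵢ | A·ȳᵢ
vertical leg | 2210.00 | 13.00 | 42.50 | 28730.00 | 93925.00
horizontal leg | 2600.00 | 76.00 | 13.00 | 197600.00 | 33800.00
Σ | 4810.00 |  |  | 226330.00 | 127725.00
x_c = 226330.00 / 4810.00 = 47.05 mm
y_c = 127725.00 / 4810.00 = 26.55 mm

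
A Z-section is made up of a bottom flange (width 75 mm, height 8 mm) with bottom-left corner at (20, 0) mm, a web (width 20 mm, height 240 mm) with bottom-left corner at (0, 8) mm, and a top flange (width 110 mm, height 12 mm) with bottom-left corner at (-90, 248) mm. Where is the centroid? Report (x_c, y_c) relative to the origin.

Part | A | x̄ᵢ | ȳᵢ | A·x̄ᵢ | A·ȳᵢ
bottom flange | 600.00 | 57.50 | 4.00 | 34500.00 | 2400.00
web | 4800.00 | 10.00 | 128.00 | 48000.00 | 614400.00
top flange | 1320.00 | -35.00 | 254.00 | -46200.00 | 335280.00
Σ | 6720.00 |  |  | 36300.00 | 952080.00
x_c = 36300.00 / 6720.00 = 5.40 mm
y_c = 952080.00 / 6720.00 = 141.68 mm

x_c = 5.40 mm, y_c = 141.68 mm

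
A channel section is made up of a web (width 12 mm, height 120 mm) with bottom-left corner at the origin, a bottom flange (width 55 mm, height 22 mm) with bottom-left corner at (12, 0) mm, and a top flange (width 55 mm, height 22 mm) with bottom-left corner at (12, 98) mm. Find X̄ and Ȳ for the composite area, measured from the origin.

X̄ = 27.00 mm, Ȳ = 60.00 mm

web: A = 12 × 120 = 1440.00, centroid at (6.00, 60.00).
bottom flange: A = 55 × 22 = 1210.00, centroid at (39.50, 11.00).
top flange: A = 55 × 22 = 1210.00, centroid at (39.50, 109.00).
ΣA = 3860.00 mm²
ΣAX̄ = (1440.00)(6.00) + (1210.00)(39.50) + (1210.00)(39.50) = 104230.00 mm³
ΣAȲ = (1440.00)(60.00) + (1210.00)(11.00) + (1210.00)(109.00) = 231600.00 mm³
X̄ = 104230.00 / 3860.00 = 27.00 mm
Ȳ = 231600.00 / 3860.00 = 60.00 mm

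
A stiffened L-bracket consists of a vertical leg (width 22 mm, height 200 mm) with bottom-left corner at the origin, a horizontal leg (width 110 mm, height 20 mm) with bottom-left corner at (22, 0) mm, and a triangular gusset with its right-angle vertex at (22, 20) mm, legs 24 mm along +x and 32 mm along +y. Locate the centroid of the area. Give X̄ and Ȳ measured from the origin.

vertical leg: A = 22 × 200 = 4400.00, centroid at (11.00, 100.00).
horizontal leg: A = 110 × 20 = 2200.00, centroid at (77.00, 10.00).
gusset: A = ½·24·32 = 384.00, centroid at (30.00, 30.67).
ΣA = 6984.00 mm²
ΣAX̄ = (4400.00)(11.00) + (2200.00)(77.00) + (384.00)(30.00) = 229320.00 mm³
ΣAȲ = (4400.00)(100.00) + (2200.00)(10.00) + (384.00)(30.67) = 473776.00 mm³
X̄ = 229320.00 / 6984.00 = 32.84 mm
Ȳ = 473776.00 / 6984.00 = 67.84 mm

X̄ = 32.84 mm, Ȳ = 67.84 mm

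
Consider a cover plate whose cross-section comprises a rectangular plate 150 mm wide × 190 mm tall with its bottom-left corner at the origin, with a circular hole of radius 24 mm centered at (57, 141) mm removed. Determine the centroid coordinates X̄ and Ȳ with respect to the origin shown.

X̄ = 76.22 mm, Ȳ = 91.88 mm

plate: A = 150 × 190 = 28500.00, centroid at (75.00, 95.00).
hole: A = −π·24² = -1809.56, centroid at (57.00, 141.00).
ΣA = 26690.44 mm², ΣAX̄ = 2034355.23 mm³, ΣAȲ = 2452352.41 mm³.
X̄ = 2034355.23/26690.44 = 76.22 mm; Ȳ = 2452352.41/26690.44 = 91.88 mm.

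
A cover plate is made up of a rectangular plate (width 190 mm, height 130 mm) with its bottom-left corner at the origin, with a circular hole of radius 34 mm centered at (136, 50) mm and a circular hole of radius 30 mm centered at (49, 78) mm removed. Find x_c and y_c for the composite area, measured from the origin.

x_c = 93.97 mm, y_c = 65.97 mm

plate: A = 190 × 130 = 24700.00, centroid at (95.00, 65.00).
hole 1: A = −π·34² = -3631.68, centroid at (136.00, 50.00).
hole 2: A = −π·30² = -2827.43, centroid at (49.00, 78.00).
ΣA = 18240.89 mm²
ΣAx_c = (24700.00)(95.00) + (-3631.68)(136.00) + (-2827.43)(49.00) = 1714047.13 mm³
ΣAy_c = (24700.00)(65.00) + (-3631.68)(50.00) + (-2827.43)(78.00) = 1203376.14 mm³
x_c = 1714047.13 / 18240.89 = 93.97 mm
y_c = 1203376.14 / 18240.89 = 65.97 mm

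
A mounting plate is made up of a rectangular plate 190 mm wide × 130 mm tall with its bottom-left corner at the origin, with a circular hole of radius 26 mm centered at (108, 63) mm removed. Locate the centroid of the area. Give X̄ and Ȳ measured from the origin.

X̄ = 93.78 mm, Ȳ = 65.19 mm

Part | A | x̄ᵢ | ȳᵢ | A·x̄ᵢ | A·ȳᵢ
plate | 24700.00 | 95.00 | 65.00 | 2346500.00 | 1605500.00
hole | -2123.72 | 108.00 | 63.00 | -229361.40 | -133794.15
Σ | 22576.28 |  |  | 2117138.60 | 1471705.85
X̄ = 2117138.60 / 22576.28 = 93.78 mm
Ȳ = 1471705.85 / 22576.28 = 65.19 mm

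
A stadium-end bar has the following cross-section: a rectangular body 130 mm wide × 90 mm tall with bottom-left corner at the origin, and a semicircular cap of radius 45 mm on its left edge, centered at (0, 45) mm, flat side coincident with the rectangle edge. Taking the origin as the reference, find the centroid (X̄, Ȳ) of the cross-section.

X̄ = 47.02 mm, Ȳ = 45.00 mm

rectangular body: A = 130 × 90 = 11700.00, centroid at (65.00, 45.00).
semicircular end: A = ½π·45² = 3180.86, centroid at (-19.10, 45.00).
ΣA = 14880.86 mm²
ΣAX̄ = (11700.00)(65.00) + (3180.86)(-19.10) = 699750.00 mm³
ΣAȲ = (11700.00)(45.00) + (3180.86)(45.00) = 669638.82 mm³
X̄ = 699750.00 / 14880.86 = 47.02 mm
Ȳ = 669638.82 / 14880.86 = 45.00 mm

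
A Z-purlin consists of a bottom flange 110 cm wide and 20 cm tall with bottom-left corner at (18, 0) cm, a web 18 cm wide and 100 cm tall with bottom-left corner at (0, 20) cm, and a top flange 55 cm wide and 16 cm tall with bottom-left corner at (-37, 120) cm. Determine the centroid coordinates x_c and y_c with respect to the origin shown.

x_c = 34.52 cm, y_c = 53.41 cm

bottom flange: A = 110 × 20 = 2200.00, centroid at (73.00, 10.00).
web: A = 18 × 100 = 1800.00, centroid at (9.00, 70.00).
top flange: A = 55 × 16 = 880.00, centroid at (-9.50, 128.00).
ΣA = 4880.00 cm², ΣAx_c = 168440.00 cm³, ΣAy_c = 260640.00 cm³.
x_c = 168440.00/4880.00 = 34.52 cm; y_c = 260640.00/4880.00 = 53.41 cm.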